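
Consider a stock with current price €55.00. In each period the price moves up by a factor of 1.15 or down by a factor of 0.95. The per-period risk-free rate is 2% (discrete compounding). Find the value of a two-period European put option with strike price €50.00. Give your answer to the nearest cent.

Risk-neutral probability p = (1 + 0.02 − 0.95)/(1.15 − 0.95) = 0.0700/0.2000 = 0.3500
Terminal stock prices: S_uu = 72.74, S_ud = 60.09, S_dd = 49.64
Terminal payoffs (K − S): max(-22.74, 0) = 0, max(-10.09, 0) = 0, max(0.3625, 0) = 0.3625
Node u (S = 63.25): V_u = 1/1.02·[0.3500·0.0000 + 0.6500·0.0000] = 0.0000
Node d (S = 52.25): V_d = 1/1.02·[0.3500·0.0000 + 0.6500·0.3625] = 0.2310
Node 0 (S = 55): V_0 = 1/1.02·[0.3500·0.0000 + 0.6500·0.2310] = 0.1472

€0.15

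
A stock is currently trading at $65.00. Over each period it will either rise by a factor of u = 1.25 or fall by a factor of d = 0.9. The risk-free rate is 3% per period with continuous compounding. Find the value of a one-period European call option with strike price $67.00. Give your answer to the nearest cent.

Risk-neutral probability p = (e^0.03 − 0.9)/(1.25 − 0.9) = 0.1305/0.3500 = 0.3727
Terminal stock prices: S_u = 81.25, S_d = 58.5
Terminal payoffs (S − K): max(14.25, 0) = 14.25, max(-8.5, 0) = 0
Node 0 (S = 65): V_0 = e^(−0.03)·[0.3727·14.2500 + 0.6273·0.0000] = 5.1544

$5.15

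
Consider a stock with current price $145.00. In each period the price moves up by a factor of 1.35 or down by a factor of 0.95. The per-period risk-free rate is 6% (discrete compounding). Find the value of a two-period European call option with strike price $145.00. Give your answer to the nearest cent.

Risk-neutral probability p = (1 + 0.06 − 0.95)/(1.35 − 0.95) = 0.1100/0.4000 = 0.2750
Terminal stock prices: S_uu = 264.3, S_ud = 186, S_dd = 130.9
Terminal payoffs (S − K): max(119.3, 0) = 119.3, max(40.96, 0) = 40.96, max(-14.14, 0) = 0
Node u (S = 195.8): V_u = 1/1.06·[0.2750·119.2625 + 0.7250·40.9625] = 58.9575
Node d (S = 137.8): V_d = 1/1.06·[0.2750·40.9625 + 0.7250·0.0000] = 10.6271
Node 0 (S = 145): V_0 = 1/1.06·[0.2750·58.9575 + 0.7250·10.6271] = 22.5641

$22.56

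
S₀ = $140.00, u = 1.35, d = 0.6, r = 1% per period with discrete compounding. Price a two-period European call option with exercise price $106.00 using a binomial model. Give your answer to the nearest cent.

$47.29

Risk-neutral probability p = (1 + 0.01 − 0.6)/(1.35 − 0.6) = 0.4100/0.7500 = 0.5467
Terminal stock prices: S_uu = 255.2, S_ud = 113.4, S_dd = 50.4
Terminal payoffs (S − K): max(149.2, 0) = 149.2, max(7.4, 0) = 7.4, max(-55.6, 0) = 0
Node u (S = 189): V_u = 1/1.01·[0.5467·149.1500 + 0.4533·7.4000] = 84.0495
Node d (S = 84): V_d = 1/1.01·[0.5467·7.4000 + 0.4533·0.0000] = 4.0053
Node 0 (S = 140): V_0 = 1/1.01·[0.5467·84.0495 + 0.4533·4.0053] = 47.2899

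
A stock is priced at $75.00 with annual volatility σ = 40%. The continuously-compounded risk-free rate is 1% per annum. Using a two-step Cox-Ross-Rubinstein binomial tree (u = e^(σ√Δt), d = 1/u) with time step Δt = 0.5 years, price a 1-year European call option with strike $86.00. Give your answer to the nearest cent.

CRR parameters: u = e^(σ√Δt) = e^(0.4·√0.5) = 1.3269, d = 1/u = 0.7536
Per-period rate: rΔt = 0.01·0.5 = 0.005, so R = e^0.005 = 1.0050
Risk-neutral probability p = (e^0.005 − 0.7536)/(1.3269 − 0.7536) = 0.2514/0.5733 = 0.4385
Terminal stock prices: S_uu = 132, S_ud = 75, S_dd = 42.6
Terminal payoffs (S − K): max(46.05, 0) = 46.05, max(-11, 0) = 0, max(-43.4, 0) = 0
Node u (S = 99.52): V_u = e^(−0.005)·[0.4385·46.0491 + 0.5615·0.0000] = 20.0918
Node d (S = 56.52): V_d = e^(−0.005)·[0.4385·0.0000 + 0.5615·0.0000] = 0.0000
Node 0 (S = 75): V_0 = e^(−0.005)·[0.4385·20.0918 + 0.5615·0.0000] = 8.7664

$8.77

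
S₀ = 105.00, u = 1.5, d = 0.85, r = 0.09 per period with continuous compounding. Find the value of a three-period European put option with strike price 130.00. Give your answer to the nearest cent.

Risk-neutral probability p = (e^0.09 − 0.85)/(1.5 − 0.85) = 0.2442/0.6500 = 0.3757
Terminal stock prices: S_uuu = 354.4, S_uud = 200.8, S_udd = 113.8, S_ddd = 64.48
Terminal payoffs (K − S): max(-224.4, 0) = 0, max(-70.81, 0) = 0, max(16.21, 0) = 16.21, max(65.52, 0) = 65.52
Node uu (S = 236.2): V_uu = e^(−0.09)·[0.3757·0.0000 + 0.6243·0.0000] = 0.0000
Node ud (S = 133.9): V_ud = e^(−0.09)·[0.3757·0.0000 + 0.6243·16.2063] = 9.2475
Node dd (S = 75.86): V_dd = e^(−0.09)·[0.3757·16.2063 + 0.6243·65.5169] = 42.9486
Node u (S = 157.5): V_u = e^(−0.09)·[0.3757·0.0000 + 0.6243·9.2475] = 5.2767
Node d (S = 89.25): V_d = e^(−0.09)·[0.3757·9.2475 + 0.6243·42.9486] = 27.6817
Node 0 (S = 105): V_0 = e^(−0.09)·[0.3757·5.2767 + 0.6243·27.6817] = 17.6071

17.61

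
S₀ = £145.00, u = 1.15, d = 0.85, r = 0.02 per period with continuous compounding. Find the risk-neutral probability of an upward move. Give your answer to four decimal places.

Risk-neutral probability p = (e^0.02 − 0.85)/(1.15 − 0.85) = 0.1702/0.3000 = 0.5673

p = 0.5673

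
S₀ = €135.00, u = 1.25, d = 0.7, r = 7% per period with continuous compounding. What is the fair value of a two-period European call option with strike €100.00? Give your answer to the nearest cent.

€51.13

Risk-neutral probability p = (e^0.07 − 0.7)/(1.25 − 0.7) = 0.3725/0.5500 = 0.6773
Terminal stock prices: S_uu = 210.9, S_ud = 118.1, S_dd = 66.15
Terminal payoffs (S − K): max(110.9, 0) = 110.9, max(18.12, 0) = 18.12, max(-33.85, 0) = 0
Node u (S = 168.8): V_u = e^(−0.07)·[0.6773·110.9375 + 0.3227·18.1250] = 75.5106
Node d (S = 94.5): V_d = e^(−0.07)·[0.6773·18.1250 + 0.3227·0.0000] = 11.4459
Node 0 (S = 135): V_0 = e^(−0.07)·[0.6773·75.5106 + 0.3227·11.4459] = 51.1289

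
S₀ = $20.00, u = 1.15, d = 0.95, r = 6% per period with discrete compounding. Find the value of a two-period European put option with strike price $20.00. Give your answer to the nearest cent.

Risk-neutral probability p = (1 + 0.06 − 0.95)/(1.15 − 0.95) = 0.1100/0.2000 = 0.5500
Terminal stock prices: S_uu = 26.45, S_ud = 21.85, S_dd = 18.05
Terminal payoffs (K − S): max(-6.45, 0) = 0, max(-1.85, 0) = 0, max(1.95, 0) = 1.95
Node u (S = 23): V_u = 1/1.06·[0.5500·0.0000 + 0.4500·0.0000] = 0.0000
Node d (S = 19): V_d = 1/1.06·[0.5500·0.0000 + 0.4500·1.9500] = 0.8278
Node 0 (S = 20): V_0 = 1/1.06·[0.5500·0.0000 + 0.4500·0.8278] = 0.3514

$0.35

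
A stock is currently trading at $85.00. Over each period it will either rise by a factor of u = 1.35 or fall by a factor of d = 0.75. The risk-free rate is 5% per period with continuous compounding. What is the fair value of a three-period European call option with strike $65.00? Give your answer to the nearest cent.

$32.30

Risk-neutral probability p = (e^0.05 − 0.75)/(1.35 − 0.75) = 0.3013/0.6000 = 0.5021
Terminal stock prices: S_uuu = 209.1, S_uud = 116.2, S_udd = 64.55, S_ddd = 35.86
Terminal payoffs (S − K): max(144.1, 0) = 144.1, max(51.18, 0) = 51.18, max(-0.4531, 0) = 0, max(-29.14, 0) = 0
Node uu (S = 154.9): V_uu = e^(−0.05)·[0.5021·144.1319 + 0.4979·51.1844] = 93.0826
Node ud (S = 86.06): V_ud = e^(−0.05)·[0.5021·51.1844 + 0.4979·0.0000] = 24.4472
Node dd (S = 47.81): V_dd = e^(−0.05)·[0.5021·0.0000 + 0.4979·0.0000] = 0.0000
Node u (S = 114.8): V_u = e^(−0.05)·[0.5021·93.0826 + 0.4979·24.4472] = 56.0372
Node d (S = 63.75): V_d = e^(−0.05)·[0.5021·24.4472 + 0.4979·0.0000] = 11.6767
Node 0 (S = 85): V_0 = e^(−0.05)·[0.5021·56.0372 + 0.4979·11.6767] = 32.2951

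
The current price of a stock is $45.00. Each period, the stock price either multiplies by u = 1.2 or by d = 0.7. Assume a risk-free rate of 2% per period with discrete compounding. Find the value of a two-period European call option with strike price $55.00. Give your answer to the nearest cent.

$3.86

Risk-neutral probability p = (1 + 0.02 − 0.7)/(1.2 − 0.7) = 0.3200/0.5000 = 0.6400
Terminal stock prices: S_uu = 64.8, S_ud = 37.8, S_dd = 22.05
Terminal payoffs (S − K): max(9.8, 0) = 9.8, max(-17.2, 0) = 0, max(-32.95, 0) = 0
Node u (S = 54): V_u = 1/1.02·[0.6400·9.8000 + 0.3600·0.0000] = 6.1490
Node d (S = 31.5): V_d = 1/1.02·[0.6400·0.0000 + 0.3600·0.0000] = 0.0000
Node 0 (S = 45): V_0 = 1/1.02·[0.6400·6.1490 + 0.3600·0.0000] = 3.8582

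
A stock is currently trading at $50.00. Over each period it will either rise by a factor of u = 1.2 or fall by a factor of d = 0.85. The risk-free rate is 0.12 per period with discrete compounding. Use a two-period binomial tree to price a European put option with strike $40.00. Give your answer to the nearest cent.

$0.16

Risk-neutral probability p = (1 + 0.12 − 0.85)/(1.2 − 0.85) = 0.2700/0.3500 = 0.7714
Terminal stock prices: S_uu = 72, S_ud = 51, S_dd = 36.12
Terminal payoffs (K − S): max(-32, 0) = 0, max(-11, 0) = 0, max(3.875, 0) = 3.875
Node u (S = 60): V_u = 1/1.12·[0.7714·0.0000 + 0.2286·0.0000] = 0.0000
Node d (S = 42.5): V_d = 1/1.12·[0.7714·0.0000 + 0.2286·3.8750] = 0.7908
Node 0 (S = 50): V_0 = 1/1.12·[0.7714·0.0000 + 0.2286·0.7908] = 0.1614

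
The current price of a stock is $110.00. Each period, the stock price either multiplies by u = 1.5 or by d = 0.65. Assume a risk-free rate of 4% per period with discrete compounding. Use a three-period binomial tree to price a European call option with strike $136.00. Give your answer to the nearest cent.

$27.76

Risk-neutral probability p = (1 + 0.04 − 0.65)/(1.5 − 0.65) = 0.3900/0.8500 = 0.4588
Terminal stock prices: S_uuu = 371.2, S_uud = 160.9, S_udd = 69.71, S_ddd = 30.21
Terminal payoffs (S − K): max(235.2, 0) = 235.2, max(24.88, 0) = 24.88, max(-66.29, 0) = 0, max(-105.8, 0) = 0
Node uu (S = 247.5): V_uu = 1/1.04·[0.4588·235.2500 + 0.5412·24.8750] = 116.7308
Node ud (S = 107.2): V_ud = 1/1.04·[0.4588·24.8750 + 0.5412·0.0000] = 10.9743
Node dd (S = 46.48): V_dd = 1/1.04·[0.4588·0.0000 + 0.5412·0.0000] = 0.0000
Node u (S = 165): V_u = 1/1.04·[0.4588·116.7308 + 0.5412·10.9743] = 57.2095
Node d (S = 71.5): V_d = 1/1.04·[0.4588·10.9743 + 0.5412·0.0000] = 4.8416
Node 0 (S = 110): V_0 = 1/1.04·[0.4588·57.2095 + 0.5412·4.8416] = 27.7588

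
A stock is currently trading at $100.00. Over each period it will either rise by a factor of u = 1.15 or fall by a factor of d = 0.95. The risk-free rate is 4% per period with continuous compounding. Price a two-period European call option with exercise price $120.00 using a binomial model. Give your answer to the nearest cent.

$2.33

Risk-neutral probability p = (e^0.04 − 0.95)/(1.15 − 0.95) = 0.0908/0.2000 = 0.4541
Terminal stock prices: S_uu = 132.2, S_ud = 109.2, S_dd = 90.25
Terminal payoffs (S − K): max(12.25, 0) = 12.25, max(-10.75, 0) = 0, max(-29.75, 0) = 0
Node u (S = 115): V_u = e^(−0.04)·[0.4541·12.2500 + 0.5459·0.0000] = 5.3441
Node d (S = 95): V_d = e^(−0.04)·[0.4541·0.0000 + 0.5459·0.0000] = 0.0000
Node 0 (S = 100): V_0 = e^(−0.04)·[0.4541·5.3441 + 0.5459·0.0000] = 2.3313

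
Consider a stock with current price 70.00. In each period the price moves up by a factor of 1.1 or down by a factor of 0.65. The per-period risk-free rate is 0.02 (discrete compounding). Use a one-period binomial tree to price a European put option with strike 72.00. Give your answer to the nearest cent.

Risk-neutral probability p = (1 + 0.02 − 0.65)/(1.1 − 0.65) = 0.3700/0.4500 = 0.8222
Terminal stock prices: S_u = 77, S_d = 45.5
Terminal payoffs (K − S): max(-5, 0) = 0, max(26.5, 0) = 26.5
Node 0 (S = 70): V_0 = 1/1.02·[0.8222·0.0000 + 0.1778·26.5000] = 4.6187

4.62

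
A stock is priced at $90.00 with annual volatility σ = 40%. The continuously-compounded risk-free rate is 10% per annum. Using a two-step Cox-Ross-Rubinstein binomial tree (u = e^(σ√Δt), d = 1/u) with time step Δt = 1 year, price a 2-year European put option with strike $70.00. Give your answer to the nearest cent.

CRR parameters: u = e^(σ√Δt) = e^(0.4·√1) = 1.4918, d = 1/u = 0.6703
Per-period rate: rΔt = 0.1·1 = 0.1, so R = e^0.1 = 1.1052
Risk-neutral probability p = (e^0.1 − 0.6703)/(1.4918 − 0.6703) = 0.4349/0.8215 = 0.5293
Terminal stock prices: S_uu = 200.3, S_ud = 90, S_dd = 40.44
Terminal payoffs (K − S): max(-130.3, 0) = 0, max(-20, 0) = 0, max(29.56, 0) = 29.56
Node u (S = 134.3): V_u = e^(−0.1)·[0.5293·0.0000 + 0.4707·0.0000] = 0.0000
Node d (S = 60.33): V_d = e^(−0.1)·[0.5293·0.0000 + 0.4707·29.5604] = 12.5891
Node 0 (S = 90): V_0 = e^(−0.1)·[0.5293·0.0000 + 0.4707·12.5891] = 5.3614

$5.36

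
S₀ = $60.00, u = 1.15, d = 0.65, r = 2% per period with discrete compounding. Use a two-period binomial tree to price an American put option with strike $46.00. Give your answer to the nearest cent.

$2.00

Risk-neutral probability p = (1 + 0.02 − 0.65)/(1.15 − 0.65) = 0.3700/0.5000 = 0.7400
Terminal stock prices: S_uu = 79.35, S_ud = 44.85, S_dd = 25.35
Terminal payoffs (K − S): max(-33.35, 0) = 0, max(1.15, 0) = 1.15, max(20.65, 0) = 20.65
Node u (S = 69): continuation = 1/1.02·[0.7400·0.0000 + 0.2600·1.1500] = 0.2931; exercise value = 0.0000 ≤ continuation, so V_u = 0.2931
Node d (S = 39): continuation = 1/1.02·[0.7400·1.1500 + 0.2600·20.6500] = 6.0980; exercise value = 7.0000 > continuation, so V_d = 7.0000 (exercise)
Node 0 (S = 60): continuation = 1/1.02·[0.7400·0.2931 + 0.2600·7.0000] = 1.9970; exercise value = 0.0000 ≤ continuation, so V_0 = 1.9970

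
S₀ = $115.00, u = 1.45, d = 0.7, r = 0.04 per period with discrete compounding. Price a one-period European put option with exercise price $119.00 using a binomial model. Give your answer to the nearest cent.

$20.24

Risk-neutral probability p = (1 + 0.04 − 0.7)/(1.45 − 0.7) = 0.3400/0.7500 = 0.4533
Terminal stock prices: S_u = 166.8, S_d = 80.5
Terminal payoffs (K − S): max(-47.75, 0) = 0, max(38.5, 0) = 38.5
Node 0 (S = 115): V_0 = 1/1.04·[0.4533·0.0000 + 0.5467·38.5000] = 20.2372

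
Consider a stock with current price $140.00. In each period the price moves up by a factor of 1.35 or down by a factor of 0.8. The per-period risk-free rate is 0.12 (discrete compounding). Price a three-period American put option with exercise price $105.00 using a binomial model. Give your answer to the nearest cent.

$2.15

Risk-neutral probability p = (1 + 0.12 − 0.8)/(1.35 − 0.8) = 0.3200/0.5500 = 0.5818
Terminal stock prices: S_uuu = 344.5, S_uud = 204.1, S_udd = 121, S_ddd = 71.68
Terminal payoffs (K − S): max(-239.5, 0) = 0, max(-99.12, 0) = 0, max(-15.96, 0) = 0, max(33.32, 0) = 33.32
Node uu (S = 255.2): continuation = 1/1.12·[0.5818·0.0000 + 0.4182·0.0000] = 0.0000; exercise value = 0.0000 ≤ continuation, so V_uu = 0.0000
Node ud (S = 151.2): continuation = 1/1.12·[0.5818·0.0000 + 0.4182·0.0000] = 0.0000; exercise value = 0.0000 ≤ continuation, so V_ud = 0.0000
Node dd (S = 89.6): continuation = 1/1.12·[0.5818·0.0000 + 0.4182·33.3200] = 12.4409; exercise value = 15.4000 > continuation, so V_dd = 15.4000 (exercise)
Node u (S = 189): continuation = 1/1.12·[0.5818·0.0000 + 0.4182·0.0000] = 0.0000; exercise value = 0.0000 ≤ continuation, so V_u = 0.0000
Node d (S = 112): continuation = 1/1.12·[0.5818·0.0000 + 0.4182·15.4000] = 5.7500; exercise value = 0.0000 ≤ continuation, so V_d = 5.7500
Node 0 (S = 140): continuation = 1/1.12·[0.5818·0.0000 + 0.4182·5.7500] = 2.1469; exercise value = 0.0000 ≤ continuation, so V_0 = 2.1469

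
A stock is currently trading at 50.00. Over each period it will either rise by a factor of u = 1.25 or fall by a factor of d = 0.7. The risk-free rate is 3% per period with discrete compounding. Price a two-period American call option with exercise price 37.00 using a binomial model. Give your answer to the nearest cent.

Risk-neutral probability p = (1 + 0.03 − 0.7)/(1.25 − 0.7) = 0.3300/0.5500 = 0.6000
Terminal stock prices: S_uu = 78.12, S_ud = 43.75, S_dd = 24.5
Terminal payoffs (S − K): max(41.12, 0) = 41.12, max(6.75, 0) = 6.75, max(-12.5, 0) = 0
Node u (S = 62.5): continuation = 1/1.03·[0.6000·41.1250 + 0.4000·6.7500] = 26.5777; exercise value = 25.5000 ≤ continuation, so V_u = 26.5777
Node d (S = 35): continuation = 1/1.03·[0.6000·6.7500 + 0.4000·0.0000] = 3.9320; exercise value = 0.0000 ≤ continuation, so V_d = 3.9320
Node 0 (S = 50): continuation = 1/1.03·[0.6000·26.5777 + 0.4000·3.9320] = 17.0091; exercise value = 13.0000 ≤ continuation, so V_0 = 17.0091

17.01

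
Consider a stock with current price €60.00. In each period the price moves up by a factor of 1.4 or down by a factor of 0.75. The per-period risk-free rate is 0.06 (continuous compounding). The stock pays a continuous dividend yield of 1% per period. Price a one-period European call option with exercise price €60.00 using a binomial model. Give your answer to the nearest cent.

€10.48

Per-period risk-free factor R = e^0.06 = 1.0618; dividend-adjusted growth = e^(0.06−0.01) = 1.0513.
Risk-neutral probability p = (1.0513 − 0.75)/(1.4 − 0.75) = 0.3013/0.6500 = 0.4635
Terminal stock prices: S_u = 84, S_d = 45
Terminal payoffs (S − K): max(24, 0) = 24, max(-15, 0) = 0
Node 0 (S = 60): V_0 = e^(−0.06)·[0.4635·24.0000 + 0.5365·0.0000] = 10.4761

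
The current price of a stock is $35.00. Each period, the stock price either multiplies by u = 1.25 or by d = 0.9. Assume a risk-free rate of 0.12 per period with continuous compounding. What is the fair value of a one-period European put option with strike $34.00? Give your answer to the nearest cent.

Risk-neutral probability p = (e^0.12 − 0.9)/(1.25 − 0.9) = 0.2275/0.3500 = 0.6500
Terminal stock prices: S_u = 43.75, S_d = 31.5
Terminal payoffs (K − S): max(-9.75, 0) = 0, max(2.5, 0) = 2.5
Node 0 (S = 35): V_0 = e^(−0.12)·[0.6500·0.0000 + 0.3500·2.5000] = 0.7761

$0.78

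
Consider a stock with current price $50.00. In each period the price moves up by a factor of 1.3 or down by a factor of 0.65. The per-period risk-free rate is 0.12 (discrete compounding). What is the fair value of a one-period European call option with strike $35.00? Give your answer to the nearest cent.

Risk-neutral probability p = (1 + 0.12 − 0.65)/(1.3 − 0.65) = 0.4700/0.6500 = 0.7231
Terminal stock prices: S_u = 65, S_d = 32.5
Terminal payoffs (S − K): max(30, 0) = 30, max(-2.5, 0) = 0
Node 0 (S = 50): V_0 = 1/1.12·[0.7231·30.0000 + 0.2769·0.0000] = 19.3681

$19.37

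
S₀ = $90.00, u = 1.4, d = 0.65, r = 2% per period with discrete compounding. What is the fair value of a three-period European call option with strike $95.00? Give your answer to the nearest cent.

$24.05

Risk-neutral probability p = (1 + 0.02 − 0.65)/(1.4 − 0.65) = 0.3700/0.7500 = 0.4933
Terminal stock prices: S_uuu = 247, S_uud = 114.7, S_udd = 53.23, S_ddd = 24.72
Terminal payoffs (S − K): max(152, 0) = 152, max(19.66, 0) = 19.66, max(-41.77, 0) = 0, max(-70.28, 0) = 0
Node uu (S = 176.4): V_uu = 1/1.02·[0.4933·151.9600 + 0.5067·19.6600] = 83.2627
Node ud (S = 81.9): V_ud = 1/1.02·[0.4933·19.6600 + 0.5067·0.0000] = 9.5088
Node dd (S = 38.03): V_dd = 1/1.02·[0.4933·0.0000 + 0.5067·0.0000] = 0.0000
Node u (S = 126): V_u = 1/1.02·[0.4933·83.2627 + 0.5067·9.5088] = 44.9942
Node d (S = 58.5): V_d = 1/1.02·[0.4933·9.5088 + 0.5067·0.0000] = 4.5990
Node 0 (S = 90): V_0 = 1/1.02·[0.4933·44.9942 + 0.5067·4.5990] = 24.0464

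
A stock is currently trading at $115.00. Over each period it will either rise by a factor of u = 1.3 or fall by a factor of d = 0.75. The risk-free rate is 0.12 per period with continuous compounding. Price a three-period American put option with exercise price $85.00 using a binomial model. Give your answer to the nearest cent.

$1.66

Risk-neutral probability p = (e^0.12 − 0.75)/(1.3 − 0.75) = 0.3775/0.5500 = 0.6864
Terminal stock prices: S_uuu = 252.7, S_uud = 145.8, S_udd = 84.09, S_ddd = 48.52
Terminal payoffs (K − S): max(-167.7, 0) = 0, max(-60.76, 0) = 0, max(0.9062, 0) = 0.9062, max(36.48, 0) = 36.48
Node uu (S = 194.4): continuation = e^(−0.12)·[0.6864·0.0000 + 0.3136·0.0000] = 0.0000; exercise value = 0.0000 ≤ continuation, so V_uu = 0.0000
Node ud (S = 112.1): continuation = e^(−0.12)·[0.6864·0.0000 + 0.3136·0.9062] = 0.2521; exercise value = 0.0000 ≤ continuation, so V_ud = 0.2521
Node dd (S = 64.69): continuation = e^(−0.12)·[0.6864·0.9062 + 0.3136·36.4844] = 10.7007; exercise value = 20.3125 > continuation, so V_dd = 20.3125 (exercise)
Node u (S = 149.5): continuation = e^(−0.12)·[0.6864·0.0000 + 0.3136·0.2521] = 0.0701; exercise value = 0.0000 ≤ continuation, so V_u = 0.0701
Node d (S = 86.25): continuation = e^(−0.12)·[0.6864·0.2521 + 0.3136·20.3125] = 5.8039; exercise value = 0.0000 ≤ continuation, so V_d = 5.8039
Node 0 (S = 115): continuation = e^(−0.12)·[0.6864·0.0701 + 0.3136·5.8039] = 1.6572; exercise value = 0.0000 ≤ continuation, so V_0 = 1.6572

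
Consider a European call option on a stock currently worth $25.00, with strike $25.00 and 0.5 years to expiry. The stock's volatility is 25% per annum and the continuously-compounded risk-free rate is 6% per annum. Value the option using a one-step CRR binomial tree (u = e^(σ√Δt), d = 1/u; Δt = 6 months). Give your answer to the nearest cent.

$2.54

CRR parameters: u = e^(σ√Δt) = e^(0.25·√0.5) = 1.1934, d = 1/u = 0.8380
Per-period rate: rΔt = 0.06·0.5 = 0.03, so R = e^0.03 = 1.0305
Risk-neutral probability p = (e^0.03 − 0.8380)/(1.1934 − 0.8380) = 0.1925/0.3554 = 0.5416
Terminal stock prices: S_u = 29.83, S_d = 20.95
Terminal payoffs (S − K): max(4.834, 0) = 4.834, max(-4.051, 0) = 0
Node 0 (S = 25): V_0 = e^(−0.03)·[0.5416·4.8341 + 0.4584·0.0000] = 2.5408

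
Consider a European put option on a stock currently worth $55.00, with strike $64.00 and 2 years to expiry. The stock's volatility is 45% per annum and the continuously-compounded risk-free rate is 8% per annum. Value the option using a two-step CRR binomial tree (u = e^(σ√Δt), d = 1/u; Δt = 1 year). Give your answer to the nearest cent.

$13.46

CRR parameters: u = e^(σ√Δt) = e^(0.45·√1) = 1.5683, d = 1/u = 0.6376
Per-period rate: rΔt = 0.08·1 = 0.08, so R = e^0.08 = 1.0833
Risk-neutral probability p = (e^0.08 − 0.6376)/(1.5683 − 0.6376) = 0.4457/0.9307 = 0.4789
Terminal stock prices: S_uu = 135.3, S_ud = 55, S_dd = 22.36
Terminal payoffs (K − S): max(-71.28, 0) = 0, max(9, 0) = 9, max(41.64, 0) = 41.64
Node u (S = 86.26): V_u = e^(−0.08)·[0.4789·0.0000 + 0.5211·9.0000] = 4.3297
Node d (S = 35.07): V_d = e^(−0.08)·[0.4789·9.0000 + 0.5211·41.6387] = 24.0099
Node 0 (S = 55): V_0 = e^(−0.08)·[0.4789·4.3297 + 0.5211·24.0099] = 13.4646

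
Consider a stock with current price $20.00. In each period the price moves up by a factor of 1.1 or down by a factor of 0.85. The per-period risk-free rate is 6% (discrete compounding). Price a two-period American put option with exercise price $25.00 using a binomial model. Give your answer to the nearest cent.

Risk-neutral probability p = (1 + 0.06 − 0.85)/(1.1 − 0.85) = 0.2100/0.2500 = 0.8400
Terminal stock prices: S_uu = 24.2, S_ud = 18.7, S_dd = 14.45
Terminal payoffs (K − S): max(0.8, 0) = 0.8, max(6.3, 0) = 6.3, max(10.55, 0) = 10.55
Node u (S = 22): continuation = 1/1.06·[0.8400·0.8000 + 0.1600·6.3000] = 1.5849; exercise value = 3.0000 > continuation, so V_u = 3.0000 (exercise)
Node d (S = 17): continuation = 1/1.06·[0.8400·6.3000 + 0.1600·10.5500] = 6.5849; exercise value = 8.0000 > continuation, so V_d = 8.0000 (exercise)
Node 0 (S = 20): continuation = 1/1.06·[0.8400·3.0000 + 0.1600·8.0000] = 3.5849; exercise value = 5.0000 > continuation, so V_0 = 5.0000 (exercise)

$5.00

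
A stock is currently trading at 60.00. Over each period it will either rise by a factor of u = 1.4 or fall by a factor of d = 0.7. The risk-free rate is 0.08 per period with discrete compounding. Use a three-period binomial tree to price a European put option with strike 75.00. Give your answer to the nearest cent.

13.27

Risk-neutral probability p = (1 + 0.08 − 0.7)/(1.4 − 0.7) = 0.3800/0.7000 = 0.5429
Terminal stock prices: S_uuu = 164.6, S_uud = 82.32, S_udd = 41.16, S_ddd = 20.58
Terminal payoffs (K − S): max(-89.64, 0) = 0, max(-7.32, 0) = 0, max(33.84, 0) = 33.84, max(54.42, 0) = 54.42
Node uu (S = 117.6): V_uu = 1/1.08·[0.5429·0.0000 + 0.4571·0.0000] = 0.0000
Node ud (S = 58.8): V_ud = 1/1.08·[0.5429·0.0000 + 0.4571·33.8400] = 14.3238
Node dd (S = 29.4): V_dd = 1/1.08·[0.5429·33.8400 + 0.4571·54.4200] = 40.0444
Node u (S = 84): V_u = 1/1.08·[0.5429·0.0000 + 0.4571·14.3238] = 6.0630
Node d (S = 42): V_d = 1/1.08·[0.5429·14.3238 + 0.4571·40.0444] = 24.1498
Node 0 (S = 60): V_0 = 1/1.08·[0.5429·6.0630 + 0.4571·24.1498] = 13.2697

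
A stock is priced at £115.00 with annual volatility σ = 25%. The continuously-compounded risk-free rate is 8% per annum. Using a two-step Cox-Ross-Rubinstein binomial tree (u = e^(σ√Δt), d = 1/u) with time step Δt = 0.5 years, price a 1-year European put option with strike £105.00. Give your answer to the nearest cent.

£4.12

CRR parameters: u = e^(σ√Δt) = e^(0.25·√0.5) = 1.1934, d = 1/u = 0.8380
Per-period rate: rΔt = 0.08·0.5 = 0.04, so R = e^0.04 = 1.0408
Risk-neutral probability p = (e^0.04 − 0.8380)/(1.1934 − 0.8380) = 0.2028/0.3554 = 0.5708
Terminal stock prices: S_uu = 163.8, S_ud = 115, S_dd = 80.75
Terminal payoffs (K − S): max(-58.77, 0) = 0, max(-10, 0) = 0, max(24.25, 0) = 24.25
Node u (S = 137.2): V_u = e^(−0.04)·[0.5708·0.0000 + 0.4292·0.0000] = 0.0000
Node d (S = 96.37): V_d = e^(−0.04)·[0.5708·0.0000 + 0.4292·24.2483] = 10.0004
Node 0 (S = 115): V_0 = e^(−0.04)·[0.5708·0.0000 + 0.4292·10.0004] = 4.1243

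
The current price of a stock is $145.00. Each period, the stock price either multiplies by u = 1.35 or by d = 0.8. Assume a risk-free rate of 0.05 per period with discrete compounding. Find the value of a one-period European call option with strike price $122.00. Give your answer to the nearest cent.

$31.93

Risk-neutral probability p = (1 + 0.05 − 0.8)/(1.35 − 0.8) = 0.2500/0.5500 = 0.4545
Terminal stock prices: S_u = 195.8, S_d = 116
Terminal payoffs (S − K): max(73.75, 0) = 73.75, max(-6, 0) = 0
Node 0 (S = 145): V_0 = 1/1.05·[0.4545·73.7500 + 0.5455·0.0000] = 31.9264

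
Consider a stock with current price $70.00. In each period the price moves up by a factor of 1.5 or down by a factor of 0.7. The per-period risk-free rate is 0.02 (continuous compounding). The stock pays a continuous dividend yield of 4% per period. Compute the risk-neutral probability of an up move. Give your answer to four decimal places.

p = 0.3502

Per-period risk-free factor R = e^0.02 = 1.0202; dividend-adjusted growth = e^(0.02−0.04) = 0.9802.
Risk-neutral probability p = (0.9802 − 0.7)/(1.5 − 0.7) = 0.2802/0.8000 = 0.3502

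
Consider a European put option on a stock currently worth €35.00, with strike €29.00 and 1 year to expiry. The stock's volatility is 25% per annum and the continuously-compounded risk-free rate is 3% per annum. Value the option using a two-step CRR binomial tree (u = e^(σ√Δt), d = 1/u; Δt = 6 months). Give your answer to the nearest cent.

CRR parameters: u = e^(σ√Δt) = e^(0.25·√0.5) = 1.1934, d = 1/u = 0.8380
Per-period rate: rΔt = 0.03·0.5 = 0.015, so R = e^0.015 = 1.0151
Risk-neutral probability p = (e^0.015 − 0.8380)/(1.1934 − 0.8380) = 0.1771/0.3554 = 0.4984
Terminal stock prices: S_uu = 49.84, S_ud = 35, S_dd = 24.58
Terminal payoffs (K − S): max(-20.84, 0) = 0, max(-6, 0) = 0, max(4.423, 0) = 4.423
Node u (S = 41.77): V_u = e^(−0.015)·[0.4984·0.0000 + 0.5016·0.0000] = 0.0000
Node d (S = 29.33): V_d = e^(−0.015)·[0.4984·0.0000 + 0.5016·4.4234] = 2.1855
Node 0 (S = 35): V_0 = e^(−0.015)·[0.4984·0.0000 + 0.5016·2.1855] = 1.0799

€1.08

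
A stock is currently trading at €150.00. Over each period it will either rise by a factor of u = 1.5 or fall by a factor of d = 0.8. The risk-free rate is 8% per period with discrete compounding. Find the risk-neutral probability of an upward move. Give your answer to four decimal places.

p = 0.4000

Risk-neutral probability p = (1 + 0.08 − 0.8)/(1.5 − 0.8) = 0.2800/0.7000 = 0.4000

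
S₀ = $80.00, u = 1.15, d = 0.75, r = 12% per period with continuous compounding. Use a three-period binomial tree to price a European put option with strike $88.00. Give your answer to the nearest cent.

Risk-neutral probability p = (e^0.12 − 0.75)/(1.15 − 0.75) = 0.3775/0.4000 = 0.9437
Terminal stock prices: S_uuu = 121.7, S_uud = 79.35, S_udd = 51.75, S_ddd = 33.75
Terminal payoffs (K − S): max(-33.67, 0) = 0, max(8.65, 0) = 8.65, max(36.25, 0) = 36.25, max(54.25, 0) = 54.25
Node uu (S = 105.8): V_uu = e^(−0.12)·[0.9437·0.0000 + 0.0563·8.6500] = 0.4316
Node ud (S = 69): V_ud = e^(−0.12)·[0.9437·8.6500 + 0.0563·36.2500] = 9.0490
Node dd (S = 45): V_dd = e^(−0.12)·[0.9437·36.2500 + 0.0563·54.2500] = 33.0490
Node u (S = 92): V_u = e^(−0.12)·[0.9437·0.4316 + 0.0563·9.0490] = 0.8128
Node d (S = 60): V_d = e^(−0.12)·[0.9437·9.0490 + 0.0563·33.0490] = 9.2233
Node 0 (S = 80): V_0 = e^(−0.12)·[0.9437·0.8128 + 0.0563·9.2233] = 1.1405

$1.14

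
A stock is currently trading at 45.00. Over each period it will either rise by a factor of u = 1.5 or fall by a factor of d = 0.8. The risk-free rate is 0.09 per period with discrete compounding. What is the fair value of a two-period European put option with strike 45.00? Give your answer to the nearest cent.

Risk-neutral probability p = (1 + 0.09 − 0.8)/(1.5 − 0.8) = 0.2900/0.7000 = 0.4143
Terminal stock prices: S_uu = 101.2, S_ud = 54, S_dd = 28.8
Terminal payoffs (K − S): max(-56.25, 0) = 0, max(-9, 0) = 0, max(16.2, 0) = 16.2
Node u (S = 67.5): V_u = 1/1.09·[0.4143·0.0000 + 0.5857·0.0000] = 0.0000
Node d (S = 36): V_d = 1/1.09·[0.4143·0.0000 + 0.5857·16.2000] = 8.7051
Node 0 (S = 45): V_0 = 1/1.09·[0.4143·0.0000 + 0.5857·8.7051] = 4.6777

4.68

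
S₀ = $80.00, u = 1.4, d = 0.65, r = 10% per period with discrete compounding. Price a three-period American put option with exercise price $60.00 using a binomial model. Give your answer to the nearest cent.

Risk-neutral probability p = (1 + 0.1 − 0.65)/(1.4 − 0.65) = 0.4500/0.7500 = 0.6000
Terminal stock prices: S_uuu = 219.5, S_uud = 101.9, S_udd = 47.32, S_ddd = 21.97
Terminal payoffs (K − S): max(-159.5, 0) = 0, max(-41.92, 0) = 0, max(12.68, 0) = 12.68, max(38.03, 0) = 38.03
Node uu (S = 156.8): continuation = 1/1.1·[0.6000·0.0000 + 0.4000·0.0000] = 0.0000; exercise value = 0.0000 ≤ continuation, so V_uu = 0.0000
Node ud (S = 72.8): continuation = 1/1.1·[0.6000·0.0000 + 0.4000·12.6800] = 4.6109; exercise value = 0.0000 ≤ continuation, so V_ud = 4.6109
Node dd (S = 33.8): continuation = 1/1.1·[0.6000·12.6800 + 0.4000·38.0300] = 20.7455; exercise value = 26.2000 > continuation, so V_dd = 26.2000 (exercise)
Node u (S = 112): continuation = 1/1.1·[0.6000·0.0000 + 0.4000·4.6109] = 1.6767; exercise value = 0.0000 ≤ continuation, so V_u = 1.6767
Node d (S = 52): continuation = 1/1.1·[0.6000·4.6109 + 0.4000·26.2000] = 12.0423; exercise value = 8.0000 ≤ continuation, so V_d = 12.0423
Node 0 (S = 80): continuation = 1/1.1·[0.6000·1.6767 + 0.4000·12.0423] = 5.2936; exercise value = 0.0000 ≤ continuation, so V_0 = 5.2936

$5.29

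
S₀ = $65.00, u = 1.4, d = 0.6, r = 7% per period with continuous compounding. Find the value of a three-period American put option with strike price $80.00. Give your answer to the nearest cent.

$21.40

Risk-neutral probability p = (e^0.07 − 0.6)/(1.4 − 0.6) = 0.4725/0.8000 = 0.5906
Terminal stock prices: S_uuu = 178.4, S_uud = 76.44, S_udd = 32.76, S_ddd = 14.04
Terminal payoffs (K − S): max(-98.36, 0) = 0, max(3.56, 0) = 3.56, max(47.24, 0) = 47.24, max(65.96, 0) = 65.96
Node uu (S = 127.4): continuation = e^(−0.07)·[0.5906·0.0000 + 0.4094·3.5600] = 1.3588; exercise value = 0.0000 ≤ continuation, so V_uu = 1.3588
Node ud (S = 54.6): continuation = e^(−0.07)·[0.5906·3.5600 + 0.4094·47.2400] = 19.9915; exercise value = 25.4000 > continuation, so V_ud = 25.4000 (exercise)
Node dd (S = 23.4): continuation = e^(−0.07)·[0.5906·47.2400 + 0.4094·65.9600] = 51.1915; exercise value = 56.6000 > continuation, so V_dd = 56.6000 (exercise)
Node u (S = 91): continuation = e^(−0.07)·[0.5906·1.3588 + 0.4094·25.4000] = 10.4432; exercise value = 0.0000 ≤ continuation, so V_u = 10.4432
Node d (S = 39): continuation = e^(−0.07)·[0.5906·25.4000 + 0.4094·56.6000] = 35.5915; exercise value = 41.0000 > continuation, so V_d = 41.0000 (exercise)
Node 0 (S = 65): continuation = e^(−0.07)·[0.5906·10.4432 + 0.4094·41.0000] = 21.4004; exercise value = 15.0000 ≤ continuation, so V_0 = 21.4004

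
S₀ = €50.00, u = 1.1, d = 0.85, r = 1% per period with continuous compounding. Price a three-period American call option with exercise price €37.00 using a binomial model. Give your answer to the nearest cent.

Risk-neutral probability p = (e^0.01 − 0.85)/(1.1 − 0.85) = 0.1601/0.2500 = 0.6402
Terminal stock prices: S_uuu = 66.55, S_uud = 51.43, S_udd = 39.74, S_ddd = 30.71
Terminal payoffs (S − K): max(29.55, 0) = 29.55, max(14.43, 0) = 14.43, max(2.738, 0) = 2.738, max(-6.294, 0) = 0
Node uu (S = 60.5): continuation = e^(−0.01)·[0.6402·29.5500 + 0.3598·14.4250] = 23.8682; exercise value = 23.5000 ≤ continuation, so V_uu = 23.8682
Node ud (S = 46.75): continuation = e^(−0.01)·[0.6402·14.4250 + 0.3598·2.7375] = 10.1182; exercise value = 9.7500 ≤ continuation, so V_ud = 10.1182
Node dd (S = 36.12): continuation = e^(−0.01)·[0.6402·2.7375 + 0.3598·0.0000] = 1.7351; exercise value = 0.0000 ≤ continuation, so V_dd = 1.7351
Node u (S = 55): continuation = e^(−0.01)·[0.6402·23.8682 + 0.3598·10.1182] = 18.7326; exercise value = 18.0000 ≤ continuation, so V_u = 18.7326
Node d (S = 42.5): continuation = e^(−0.01)·[0.6402·10.1182 + 0.3598·1.7351] = 7.0313; exercise value = 5.5000 ≤ continuation, so V_d = 7.0313
Node 0 (S = 50): continuation = e^(−0.01)·[0.6402·18.7326 + 0.3598·7.0313] = 14.3780; exercise value = 13.0000 ≤ continuation, so V_0 = 14.3780

€14.38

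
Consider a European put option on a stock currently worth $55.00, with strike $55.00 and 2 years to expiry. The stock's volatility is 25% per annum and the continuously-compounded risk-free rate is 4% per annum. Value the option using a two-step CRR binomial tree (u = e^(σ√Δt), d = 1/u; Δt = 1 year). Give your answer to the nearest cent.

$4.63

CRR parameters: u = e^(σ√Δt) = e^(0.25·√1) = 1.2840, d = 1/u = 0.7788
Per-period rate: rΔt = 0.04·1 = 0.04, so R = e^0.04 = 1.0408
Risk-neutral probability p = (e^0.04 − 0.7788)/(1.2840 − 0.7788) = 0.2620/0.5052 = 0.5186
Terminal stock prices: S_uu = 90.68, S_ud = 55, S_dd = 33.36
Terminal payoffs (K − S): max(-35.68, 0) = 0, max(0, 0) = 0, max(21.64, 0) = 21.64
Node u (S = 70.62): V_u = e^(−0.04)·[0.5186·0.0000 + 0.4814·0.0000] = 0.0000
Node d (S = 42.83): V_d = e^(−0.04)·[0.5186·0.0000 + 0.4814·21.6408] = 10.0094
Node 0 (S = 55): V_0 = e^(−0.04)·[0.5186·0.0000 + 0.4814·10.0094] = 4.6296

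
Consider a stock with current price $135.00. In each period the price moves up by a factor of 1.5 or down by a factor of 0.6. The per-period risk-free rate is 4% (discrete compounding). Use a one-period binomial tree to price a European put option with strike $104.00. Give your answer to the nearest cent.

Risk-neutral probability p = (1 + 0.04 − 0.6)/(1.5 − 0.6) = 0.4400/0.9000 = 0.4889
Terminal stock prices: S_u = 202.5, S_d = 81
Terminal payoffs (K − S): max(-98.5, 0) = 0, max(23, 0) = 23
Node 0 (S = 135): V_0 = 1/1.04·[0.4889·0.0000 + 0.5111·23.0000] = 11.3034

$11.30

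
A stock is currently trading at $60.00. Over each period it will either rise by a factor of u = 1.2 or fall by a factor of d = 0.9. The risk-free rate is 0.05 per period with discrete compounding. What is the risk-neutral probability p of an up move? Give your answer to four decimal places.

Risk-neutral probability p = (1 + 0.05 − 0.9)/(1.2 − 0.9) = 0.1500/0.3000 = 0.5000

p = 0.5000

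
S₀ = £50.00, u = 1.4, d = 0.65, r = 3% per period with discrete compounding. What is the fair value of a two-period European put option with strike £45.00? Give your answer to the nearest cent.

Risk-neutral probability p = (1 + 0.03 − 0.65)/(1.4 − 0.65) = 0.3800/0.7500 = 0.5067
Terminal stock prices: S_uu = 98, S_ud = 45.5, S_dd = 21.13
Terminal payoffs (K − S): max(-53, 0) = 0, max(-0.5, 0) = 0, max(23.87, 0) = 23.87
Node u (S = 70): V_u = 1/1.03·[0.5067·0.0000 + 0.4933·0.0000] = 0.0000
Node d (S = 32.5): V_d = 1/1.03·[0.5067·0.0000 + 0.4933·23.8750] = 11.4353
Node 0 (S = 50): V_0 = 1/1.03·[0.5067·0.0000 + 0.4933·11.4353] = 5.4771

£5.48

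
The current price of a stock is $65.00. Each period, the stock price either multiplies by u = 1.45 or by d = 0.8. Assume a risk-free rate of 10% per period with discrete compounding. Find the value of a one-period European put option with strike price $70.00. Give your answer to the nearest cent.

Risk-neutral probability p = (1 + 0.1 − 0.8)/(1.45 − 0.8) = 0.3000/0.6500 = 0.4615
Terminal stock prices: S_u = 94.25, S_d = 52
Terminal payoffs (K − S): max(-24.25, 0) = 0, max(18, 0) = 18
Node 0 (S = 65): V_0 = 1/1.1·[0.4615·0.0000 + 0.5385·18.0000] = 8.8112

$8.81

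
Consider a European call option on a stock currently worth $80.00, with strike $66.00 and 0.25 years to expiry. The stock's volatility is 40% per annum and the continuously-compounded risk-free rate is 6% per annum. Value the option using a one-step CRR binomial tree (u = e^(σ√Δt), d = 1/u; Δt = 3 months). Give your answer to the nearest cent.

CRR parameters: u = e^(σ√Δt) = e^(0.4·√0.25) = 1.2214, d = 1/u = 0.8187
Per-period rate: rΔt = 0.06·0.25 = 0.015, so R = e^0.015 = 1.0151
Risk-neutral probability p = (e^0.015 − 0.8187)/(1.2214 − 0.8187) = 0.1964/0.4027 = 0.4877
Terminal stock prices: S_u = 97.71, S_d = 65.5
Terminal payoffs (S − K): max(31.71, 0) = 31.71, max(-0.5015, 0) = 0
Node 0 (S = 80): V_0 = e^(−0.015)·[0.4877·31.7122 + 0.5123·0.0000] = 15.2357

$15.24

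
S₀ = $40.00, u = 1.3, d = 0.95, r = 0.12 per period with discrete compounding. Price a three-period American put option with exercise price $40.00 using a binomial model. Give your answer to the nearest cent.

Risk-neutral probability p = (1 + 0.12 − 0.95)/(1.3 − 0.95) = 0.1700/0.3500 = 0.4857
Terminal stock prices: S_uuu = 87.88, S_uud = 64.22, S_udd = 46.93, S_ddd = 34.29
Terminal payoffs (K − S): max(-47.88, 0) = 0, max(-24.22, 0) = 0, max(-6.93, 0) = 0, max(5.705, 0) = 5.705
Node uu (S = 67.6): continuation = 1/1.12·[0.4857·0.0000 + 0.5143·0.0000] = 0.0000; exercise value = 0.0000 ≤ continuation, so V_uu = 0.0000
Node ud (S = 49.4): continuation = 1/1.12·[0.4857·0.0000 + 0.5143·0.0000] = 0.0000; exercise value = 0.0000 ≤ continuation, so V_ud = 0.0000
Node dd (S = 36.1): continuation = 1/1.12·[0.4857·0.0000 + 0.5143·5.7050] = 2.6196; exercise value = 3.9000 > continuation, so V_dd = 3.9000 (exercise)
Node u (S = 52): continuation = 1/1.12·[0.4857·0.0000 + 0.5143·0.0000] = 0.0000; exercise value = 0.0000 ≤ continuation, so V_u = 0.0000
Node d (S = 38): continuation = 1/1.12·[0.4857·0.0000 + 0.5143·3.9000] = 1.7908; exercise value = 2.0000 > continuation, so V_d = 2.0000 (exercise)
Node 0 (S = 40): continuation = 1/1.12·[0.4857·0.0000 + 0.5143·2.0000] = 0.9184; exercise value = 0.0000 ≤ continuation, so V_0 = 0.9184

$0.92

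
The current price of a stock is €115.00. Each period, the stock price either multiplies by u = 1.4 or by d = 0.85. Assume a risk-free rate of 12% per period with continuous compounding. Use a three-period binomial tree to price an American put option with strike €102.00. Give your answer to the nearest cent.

Risk-neutral probability p = (e^0.12 − 0.85)/(1.4 − 0.85) = 0.2775/0.5500 = 0.5045
Terminal stock prices: S_uuu = 315.6, S_uud = 191.6, S_udd = 116.3, S_ddd = 70.62
Terminal payoffs (K − S): max(-213.6, 0) = 0, max(-89.59, 0) = 0, max(-14.32, 0) = 0, max(31.38, 0) = 31.38
Node uu (S = 225.4): continuation = e^(−0.12)·[0.5045·0.0000 + 0.4955·0.0000] = 0.0000; exercise value = 0.0000 ≤ continuation, so V_uu = 0.0000
Node ud (S = 136.8): continuation = e^(−0.12)·[0.5045·0.0000 + 0.4955·0.0000] = 0.0000; exercise value = 0.0000 ≤ continuation, so V_ud = 0.0000
Node dd (S = 83.09): continuation = e^(−0.12)·[0.5045·0.0000 + 0.4955·31.3756] = 13.7875; exercise value = 18.9125 > continuation, so V_dd = 18.9125 (exercise)
Node u (S = 161): continuation = e^(−0.12)·[0.5045·0.0000 + 0.4955·0.0000] = 0.0000; exercise value = 0.0000 ≤ continuation, so V_u = 0.0000
Node d (S = 97.75): continuation = e^(−0.12)·[0.5045·0.0000 + 0.4955·18.9125] = 8.3108; exercise value = 4.2500 ≤ continuation, so V_d = 8.3108
Node 0 (S = 115): continuation = e^(−0.12)·[0.5045·0.0000 + 0.4955·8.3108] = 3.6520; exercise value = 0.0000 ≤ continuation, so V_0 = 3.6520

€3.65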